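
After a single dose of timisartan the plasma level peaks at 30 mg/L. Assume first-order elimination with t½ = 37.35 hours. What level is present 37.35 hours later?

15 mg/L

Elapsed time is 1 half-life (37.35/37.35).
Each half-life halves the amount: 30 × (1/2)^1 = 30/2 = 15 mg/L.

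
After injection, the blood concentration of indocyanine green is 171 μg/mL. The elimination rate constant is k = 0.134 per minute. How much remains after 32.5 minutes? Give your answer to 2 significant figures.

2.2 μg/mL

t½ = ln 2 / k = 0.69315 / 0.134 ≈ 5.1727 minutes.
Number of half-lives: n = 32.5/5.1727 ≈ 6.2829.
Remaining = 171 × (1/2)^6.2829 = 171 × 0.012842 ≈ 2.1961 μg/mL.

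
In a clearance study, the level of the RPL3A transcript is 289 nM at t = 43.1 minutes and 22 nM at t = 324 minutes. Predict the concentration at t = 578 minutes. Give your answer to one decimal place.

2.1 nM

Over Δt = 324 − 43.1 = 280.9 minutes, the level fell by a factor of 289/22 ≈ 13.136.
n = log₂(13.136) ≈ 3.7155 half-lives, so t½ = 280.9/3.7155 ≈ 75.602 minutes.
From t = 324 to t = 578: 22 × (1/2)^((578−324)/75.602) ≈ 2.1432 nM.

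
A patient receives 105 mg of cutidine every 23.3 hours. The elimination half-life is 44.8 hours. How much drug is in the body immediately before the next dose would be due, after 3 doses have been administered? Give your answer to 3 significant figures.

The 3 doses were given 69.9, 46.6, 23.3 hours ago.
Total = 105·(1/2)^(69.9/44.8) + 105·(1/2)^(46.6/44.8) + 105·(1/2)^(23.3/44.8)
      = 35.604 + 51.058 + 73.22 ≈ 159.88 mg.

160 mg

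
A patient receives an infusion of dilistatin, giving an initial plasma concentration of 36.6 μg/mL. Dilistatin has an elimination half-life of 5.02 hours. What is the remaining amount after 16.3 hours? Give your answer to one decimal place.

Number of half-lives: n = 16.3/5.02 ≈ 3.247.
Remaining = 36.6 × (1/2)^3.247 = 36.6 × 0.10533 ≈ 3.8551 μg/mL.

3.9 μg/mL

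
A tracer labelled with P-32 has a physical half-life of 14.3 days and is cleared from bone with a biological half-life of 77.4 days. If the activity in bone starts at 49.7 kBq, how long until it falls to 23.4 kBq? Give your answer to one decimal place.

13.1 days

1/t_eff = 1/t_phys + 1/t_biol = 1/14.3 + 1/77.4 = 0.08285 per day.
t_eff = 14.3 × 77.4 / (14.3 + 77.4) ≈ 12.07 days.
n = log₂(49.7/23.4) ≈ 1.0867; t = 1.0867 × 12.07 ≈ 13.117 days.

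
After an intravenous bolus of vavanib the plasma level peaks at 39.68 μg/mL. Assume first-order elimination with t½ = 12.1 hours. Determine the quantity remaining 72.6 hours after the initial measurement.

0.62 μg/mL

Elapsed time is 6 half-lives (72.6/12.1).
Each half-life halves the amount: 39.68 × (1/2)^6 = 39.68/64 = 0.62 μg/mL.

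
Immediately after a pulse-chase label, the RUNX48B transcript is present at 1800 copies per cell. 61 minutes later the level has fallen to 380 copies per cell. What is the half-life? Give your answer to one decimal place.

A/A₀ = 380/1800 ≈ 0.21111.
n = log₂(4.7368) ≈ 2.2439 half-lives elapsed in 61 minutes.
t½ = 61/2.2439 ≈ 27.185 minutes.

27.2 minutes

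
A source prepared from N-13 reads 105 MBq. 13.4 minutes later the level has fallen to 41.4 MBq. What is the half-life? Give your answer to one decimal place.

10.0 minutes

A/A₀ = 41.4/105 ≈ 0.39429.
n = log₂(2.5362) ≈ 1.3427 half-lives elapsed in 13.4 minutes.
t½ = 13.4/1.3427 ≈ 9.98 minutes.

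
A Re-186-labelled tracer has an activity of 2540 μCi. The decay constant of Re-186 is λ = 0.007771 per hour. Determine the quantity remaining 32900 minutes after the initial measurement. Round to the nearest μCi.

t½ = ln 2 / λ = 0.69315 / 0.007771 ≈ 89.197 hours.
Convert the elapsed time: 32900 minutes = 548.333 hours.
Number of half-lives: n = 548.333/89.197 ≈ 6.1475.
Remaining = 2540 × (1/2)^6.1475 = 2540 × 0.014107 ≈ 35.831 μCi.

36 μCi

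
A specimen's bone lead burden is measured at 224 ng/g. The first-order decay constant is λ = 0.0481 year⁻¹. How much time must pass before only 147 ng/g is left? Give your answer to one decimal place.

8.8 years

t½ = ln 2 / λ = 0.69315 / 0.0481 ≈ 14.411 years.
Fraction remaining = 147/224 ≈ 0.65625.
n = log₂(224/147) = ln(1.5238)/ln 2 ≈ 0.60768 half-lives.
t = n × t½ = 0.60768 × 14.411 ≈ 8.757 years.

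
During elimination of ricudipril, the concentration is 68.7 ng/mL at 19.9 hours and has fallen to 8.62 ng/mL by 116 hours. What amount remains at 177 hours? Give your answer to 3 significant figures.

2.31 ng/mL

Over Δt = 116 − 19.9 = 96.1 hours, the level fell by a factor of 68.7/8.62 ≈ 7.9698.
n = log₂(7.9698) ≈ 2.9946 half-lives, so t½ = 96.1/2.9946 ≈ 32.092 hours.
From t = 116 to t = 177: 8.62 × (1/2)^((177−116)/32.092) ≈ 2.3084 ng/mL.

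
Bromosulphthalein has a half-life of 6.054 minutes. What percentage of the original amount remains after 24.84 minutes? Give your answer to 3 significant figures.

5.82%

n = 24.84/6.054 ≈ 4.1031 half-lives.
Fraction remaining = (1/2)^4.1031 ≈ 0.058191, i.e. 5.8191%.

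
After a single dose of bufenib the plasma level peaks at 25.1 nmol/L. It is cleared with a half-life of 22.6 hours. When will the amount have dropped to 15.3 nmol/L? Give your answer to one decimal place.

Fraction remaining = 15.3/25.1 ≈ 0.60956.
n = log₂(25.1/15.3) = ln(1.6405)/ln 2 ≈ 0.71416 half-lives.
t = n × t½ = 0.71416 × 22.6 ≈ 16.14 hours.

16.1 hours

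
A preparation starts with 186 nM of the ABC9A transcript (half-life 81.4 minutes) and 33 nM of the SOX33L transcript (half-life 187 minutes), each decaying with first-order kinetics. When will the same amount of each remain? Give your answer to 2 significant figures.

Set 186·(1/2)^(t/81.4) = 33·(1/2)^(t/187).
Taking log₂: log₂(186/33) = t·(1/81.4 − 1/187).
log₂(5.6364) = 2.4948; 1/81.4 − 1/187 = 0.0069374.
t = 2.4948 / 0.0069374 ≈ 359.61 minutes.

360 minutes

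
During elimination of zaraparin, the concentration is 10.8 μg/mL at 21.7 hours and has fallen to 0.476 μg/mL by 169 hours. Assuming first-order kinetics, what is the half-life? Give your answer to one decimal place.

32.7 hours

Over Δt = 169 − 21.7 = 147.3 hours, the level fell by a factor of 10.8/0.476 ≈ 22.689.
n = log₂(22.689) ≈ 4.5039 half-lives, so t½ = 147.3/4.5039 ≈ 32.705 hours.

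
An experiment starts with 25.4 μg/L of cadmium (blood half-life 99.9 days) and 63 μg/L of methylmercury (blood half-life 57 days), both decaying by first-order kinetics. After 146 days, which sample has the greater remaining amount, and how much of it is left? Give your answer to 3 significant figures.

cadmium: 25.4 × (1/2)^1.4615 ≈ 9.2234 μg/L.
methylmercury: 63 × (1/2)^2.5614 ≈ 10.673 μg/L.
Methylmercury has more remaining, at ≈ 10.673 μg/L.

methylmercury, 10.7 μg/L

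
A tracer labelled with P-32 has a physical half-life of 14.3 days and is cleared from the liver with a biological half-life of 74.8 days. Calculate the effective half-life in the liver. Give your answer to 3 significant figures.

1/t_eff = 1/t_phys + 1/t_biol = 1/14.3 + 1/74.8 = 0.083299 per day.
t_eff = 14.3 × 74.8 / (14.3 + 74.8) ≈ 12.005 days.

12.0 days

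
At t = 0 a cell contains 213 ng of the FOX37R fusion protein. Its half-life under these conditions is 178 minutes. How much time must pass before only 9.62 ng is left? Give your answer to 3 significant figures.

Fraction remaining = 9.62/213 ≈ 0.045164.
n = log₂(213/9.62) = ln(22.141)/ln 2 ≈ 4.4687 half-lives.
t = n × t½ = 4.4687 × 178 ≈ 795.42 minutes.

795 minutes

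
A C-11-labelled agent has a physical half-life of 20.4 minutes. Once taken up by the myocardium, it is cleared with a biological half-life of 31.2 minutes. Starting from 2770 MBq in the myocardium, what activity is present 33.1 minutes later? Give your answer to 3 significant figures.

431 MBq

1/t_eff = 1/t_phys + 1/t_biol = 1/20.4 + 1/31.2 = 0.081071 per minute.
t_eff = 20.4 × 31.2 / (20.4 + 31.2) ≈ 12.335 minutes.
Remaining = 2770 × (1/2)^(33.1/12.335) = 2770 × (1/2)^2.6834 ≈ 431.2 MBq.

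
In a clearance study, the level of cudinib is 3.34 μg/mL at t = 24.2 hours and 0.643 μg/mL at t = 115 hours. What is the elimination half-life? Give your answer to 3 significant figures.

38.2 hours

Over Δt = 115 − 24.2 = 90.8 hours, the level fell by a factor of 3.34/0.643 ≈ 5.1944.
n = log₂(5.1944) ≈ 2.377 half-lives, so t½ = 90.8/2.377 ≈ 38.2 hours.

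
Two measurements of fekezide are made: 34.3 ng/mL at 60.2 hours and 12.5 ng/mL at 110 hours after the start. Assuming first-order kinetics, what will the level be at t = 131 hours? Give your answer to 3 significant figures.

Over Δt = 110 − 60.2 = 49.8 hours, the level fell by a factor of 34.3/12.5 ≈ 2.744.
n = log₂(2.744) ≈ 1.4563 half-lives, so t½ = 49.8/1.4563 ≈ 34.197 hours.
From t = 110 to t = 131: 12.5 × (1/2)^((131−110)/34.197) ≈ 8.1667 ng/mL.

8.17 ng/mL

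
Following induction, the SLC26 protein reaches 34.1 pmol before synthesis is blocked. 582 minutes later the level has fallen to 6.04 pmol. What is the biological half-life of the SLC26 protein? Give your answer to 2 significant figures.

A/A₀ = 6.04/34.1 ≈ 0.17713.
n = log₂(5.6457) ≈ 2.4972 half-lives elapsed in 582 minutes.
t½ = 582/2.4972 ≈ 233.07 minutes.

230 minutes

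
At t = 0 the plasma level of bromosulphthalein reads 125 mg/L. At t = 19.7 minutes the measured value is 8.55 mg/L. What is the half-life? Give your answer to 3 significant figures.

A/A₀ = 8.55/125 ≈ 0.0684.
n = log₂(14.62) ≈ 3.8699 half-lives elapsed in 19.7 minutes.
t½ = 19.7/3.8699 ≈ 5.0906 minutes.

5.09 minutes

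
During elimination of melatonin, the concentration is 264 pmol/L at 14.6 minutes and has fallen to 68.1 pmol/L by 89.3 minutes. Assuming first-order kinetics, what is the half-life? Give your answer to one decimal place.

38.2 minutes

Over Δt = 89.3 − 14.6 = 74.7 minutes, the level fell by a factor of 264/68.1 ≈ 3.8767.
n = log₂(3.8767) ≈ 1.9548 half-lives, so t½ = 74.7/1.9548 ≈ 38.213 minutes.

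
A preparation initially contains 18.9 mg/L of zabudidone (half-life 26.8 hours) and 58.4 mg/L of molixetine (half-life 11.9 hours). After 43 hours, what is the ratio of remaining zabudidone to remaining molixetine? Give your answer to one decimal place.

1.3

zabudidone: 18.9 × (1/2)^(43/26.8) = 18.9 × (1/2)^1.6045 ≈ 6.2154 mg/L.
molixetine: 58.4 × (1/2)^(43/11.9) = 58.4 × (1/2)^3.6134 ≈ 4.7715 mg/L.
Ratio ≈ 6.2154 / 4.7715 ≈ 1.3026.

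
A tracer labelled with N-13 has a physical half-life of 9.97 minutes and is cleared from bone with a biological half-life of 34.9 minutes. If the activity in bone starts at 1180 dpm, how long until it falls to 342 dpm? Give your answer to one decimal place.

13.9 minutes

1/t_eff = 1/t_phys + 1/t_biol = 1/9.97 + 1/34.9 = 0.12895 per minute.
t_eff = 9.97 × 34.9 / (9.97 + 34.9) ≈ 7.7547 minutes.
n = log₂(1180/342) ≈ 1.7867; t = 1.7867 × 7.7547 ≈ 13.855 minutes.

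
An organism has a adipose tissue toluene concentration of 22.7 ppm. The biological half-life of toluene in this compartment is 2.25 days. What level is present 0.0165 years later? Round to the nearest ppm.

Convert the elapsed time: 0.0165 years = 6.0225 days.
Number of half-lives: n = 6.0225/2.25 ≈ 2.6767.
Remaining = 22.7 × (1/2)^2.6767 = 22.7 × 0.1564 ≈ 3.5503 ppm.

4 ppm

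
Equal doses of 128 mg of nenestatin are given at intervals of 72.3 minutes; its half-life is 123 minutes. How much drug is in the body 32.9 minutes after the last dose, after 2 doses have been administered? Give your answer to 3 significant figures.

The 2 doses were given 105.2, 32.9 minutes ago.
Total = 128·(1/2)^(105.2/123) + 128·(1/2)^(32.9/123)
      = 70.753 + 106.34 ≈ 177.09 mg.

177 mg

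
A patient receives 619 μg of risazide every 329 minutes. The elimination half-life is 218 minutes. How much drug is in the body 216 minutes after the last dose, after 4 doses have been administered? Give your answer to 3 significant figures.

473 μg

The 4 doses were given 1203, 874, 545, 216 minutes ago.
Total = 619·(1/2)^(1203/218) + 619·(1/2)^(874/218) + 619·(1/2)^(545/218) + 619·(1/2)^(216/218)
      = 13.505 + 38.442 + 109.42 + 311.47 ≈ 472.85 μg.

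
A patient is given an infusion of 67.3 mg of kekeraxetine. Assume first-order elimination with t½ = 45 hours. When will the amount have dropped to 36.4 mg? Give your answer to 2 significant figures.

40 hours

Fraction remaining = 36.4/67.3 ≈ 0.54086.
n = log₂(67.3/36.4) = ln(1.8489)/ln 2 ≈ 0.88667 half-lives.
t = n × t½ = 0.88667 × 45 ≈ 39.9 hours.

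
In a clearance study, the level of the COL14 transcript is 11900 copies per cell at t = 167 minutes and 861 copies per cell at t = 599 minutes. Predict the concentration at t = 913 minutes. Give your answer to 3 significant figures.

128 copies per cell

Over Δt = 599 − 167 = 432 minutes, the level fell by a factor of 11900/861 ≈ 13.821.
n = log₂(13.821) ≈ 3.7888 half-lives, so t½ = 432/3.7888 ≈ 114.02 minutes.
From t = 599 to t = 913: 861 × (1/2)^((913−599)/114.02) ≈ 127.64 copies per cell.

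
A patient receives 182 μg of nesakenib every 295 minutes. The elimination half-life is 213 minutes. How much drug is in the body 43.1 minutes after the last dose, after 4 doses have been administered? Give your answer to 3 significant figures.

251 μg

The 4 doses were given 928.1, 633.1, 338.1, 43.1 minutes ago.
Total = 182·(1/2)^(928.1/213) + 182·(1/2)^(633.1/213) + 182·(1/2)^(338.1/213) + 182·(1/2)^(43.1/213)
      = 8.8797 + 23.191 + 60.567 + 158.18 ≈ 250.82 μg.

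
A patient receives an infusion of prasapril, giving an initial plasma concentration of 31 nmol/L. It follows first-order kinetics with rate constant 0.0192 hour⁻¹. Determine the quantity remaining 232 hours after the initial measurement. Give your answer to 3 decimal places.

t½ = ln 2 / k = 0.69315 / 0.0192 ≈ 36.101 hours.
Number of half-lives: n = 232/36.101 ≈ 6.4263.
Remaining = 31 × (1/2)^6.4263 = 31 × 0.011627 ≈ 0.36045 nmol/L.

0.360 nmol/L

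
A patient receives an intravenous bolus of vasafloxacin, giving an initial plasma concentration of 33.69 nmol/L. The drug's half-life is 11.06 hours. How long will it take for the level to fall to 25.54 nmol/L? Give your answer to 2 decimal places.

4.42 hours

Fraction remaining = 25.54/33.69 ≈ 0.75809.
n = log₂(33.69/25.54) = ln(1.3191)/ln 2 ≈ 0.39956 half-lives.
t = n × t½ = 0.39956 × 11.06 ≈ 4.4192 hours.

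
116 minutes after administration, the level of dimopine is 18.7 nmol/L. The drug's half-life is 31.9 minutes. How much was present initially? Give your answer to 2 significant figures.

Number of half-lives elapsed: n = 116/31.9 ≈ 3.6364.
A₀ = A × 2^n = 18.7 × 2^3.6364 = 18.7 × 12.435 ≈ 232.54 nmol/L.

230 nmol/L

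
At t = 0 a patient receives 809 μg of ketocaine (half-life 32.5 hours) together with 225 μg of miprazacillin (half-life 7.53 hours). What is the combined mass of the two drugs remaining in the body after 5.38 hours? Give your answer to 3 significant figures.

ketocaine: 809 × (1/2)^(5.38/32.5) = 809 × (1/2)^0.16554 ≈ 721.3 μg.
miprazacillin: 225 × (1/2)^(5.38/7.53) = 225 × (1/2)^0.71448 ≈ 137.12 μg.
Total = 721.3 + 137.12 ≈ 858.42 μg.

858 μg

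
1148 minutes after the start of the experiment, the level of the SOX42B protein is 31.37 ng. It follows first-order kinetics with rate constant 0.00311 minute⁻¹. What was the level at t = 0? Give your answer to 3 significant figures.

t½ = ln 2 / k = 0.69315 / 0.00311 ≈ 222.88 minutes.
Number of half-lives elapsed: n = 1148/222.88 ≈ 5.1508.
A₀ = A × 2^n = 31.37 × 2^5.1508 = 31.37 × 35.527 ≈ 1114.5 ng.

1110 ng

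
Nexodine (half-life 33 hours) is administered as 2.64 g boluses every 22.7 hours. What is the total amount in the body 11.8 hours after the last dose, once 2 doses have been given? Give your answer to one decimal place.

The 2 doses were given 34.5, 11.8 hours ago.
Total = 2.64·(1/2)^(34.5/33) + 2.64·(1/2)^(11.8/33)
      = 1.2791 + 2.0605 ≈ 3.3395 g.

3.3 g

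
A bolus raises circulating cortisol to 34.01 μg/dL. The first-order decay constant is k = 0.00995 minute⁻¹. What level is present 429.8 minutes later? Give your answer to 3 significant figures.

0.472 μg/dL

t½ = ln 2 / k = 0.69315 / 0.00995 ≈ 69.663 minutes.
Number of half-lives: n = 429.8/69.663 ≈ 6.1697.
Remaining = 34.01 × (1/2)^6.1697 = 34.01 × 0.013891 ≈ 0.47243 μg/dL.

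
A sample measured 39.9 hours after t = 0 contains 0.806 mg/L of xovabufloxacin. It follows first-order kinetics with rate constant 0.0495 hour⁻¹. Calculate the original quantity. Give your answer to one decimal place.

t½ = ln 2 / λ = 0.69315 / 0.0495 ≈ 14.003 hours.
Number of half-lives elapsed: n = 39.9/14.003 ≈ 2.8494.
A₀ = A × 2^n = 0.806 × 2^2.8494 = 0.806 × 7.207 ≈ 5.8088 mg/L.

5.8 mg/L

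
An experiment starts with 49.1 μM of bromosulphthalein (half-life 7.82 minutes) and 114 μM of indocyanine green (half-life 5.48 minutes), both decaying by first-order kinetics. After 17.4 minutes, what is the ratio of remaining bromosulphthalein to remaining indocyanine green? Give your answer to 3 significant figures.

bromosulphthalein: 49.1 × (1/2)^(17.4/7.82) = 49.1 × (1/2)^2.2251 ≈ 10.502 μM.
indocyanine green: 114 × (1/2)^(17.4/5.48) = 114 × (1/2)^3.1752 ≈ 12.621 μM.
Ratio ≈ 10.502 / 12.621 ≈ 0.83213.

0.832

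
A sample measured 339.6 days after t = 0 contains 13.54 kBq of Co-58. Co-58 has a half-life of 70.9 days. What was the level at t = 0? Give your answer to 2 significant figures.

Number of half-lives elapsed: n = 339.6/70.9 ≈ 4.7898.
A₀ = A × 2^n = 13.54 × 2^4.7898 = 13.54 × 27.662 ≈ 374.55 kBq.

370 kBq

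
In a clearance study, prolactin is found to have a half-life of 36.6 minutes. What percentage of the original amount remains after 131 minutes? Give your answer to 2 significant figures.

8.4%

n = 131/36.6 ≈ 3.5792 half-lives.
Fraction remaining = (1/2)^3.5792 ≈ 0.083665, i.e. 8.3665%.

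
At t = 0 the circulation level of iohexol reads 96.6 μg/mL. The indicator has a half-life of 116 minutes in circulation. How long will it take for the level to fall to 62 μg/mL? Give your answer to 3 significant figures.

74.2 minutes

Fraction remaining = 62/96.6 ≈ 0.64182.
n = log₂(96.6/62) = ln(1.5581)/ln 2 ≈ 0.63975 half-lives.
t = n × t½ = 0.63975 × 116 ≈ 74.212 minutes.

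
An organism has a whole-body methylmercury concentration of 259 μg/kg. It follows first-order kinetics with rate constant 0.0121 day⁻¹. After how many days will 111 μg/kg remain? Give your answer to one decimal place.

70.0 days

t½ = ln 2 / λ = 0.69315 / 0.0121 ≈ 57.285 days.
Fraction remaining = 111/259 ≈ 0.42857.
n = log₂(259/111) = ln(2.3333)/ln 2 ≈ 1.2224 half-lives.
t = n × t½ = 1.2224 × 57.285 ≈ 70.025 days.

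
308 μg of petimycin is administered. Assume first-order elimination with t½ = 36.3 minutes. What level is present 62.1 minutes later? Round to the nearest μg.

Number of half-lives: n = 62.1/36.3 ≈ 1.7107.
Remaining = 308 × (1/2)^1.7107 = 308 × 0.3055 ≈ 94.095 μg.

94 μg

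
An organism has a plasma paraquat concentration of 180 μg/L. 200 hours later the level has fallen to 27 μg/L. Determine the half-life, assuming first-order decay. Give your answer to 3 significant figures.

A/A₀ = 27/180 ≈ 0.15.
n = log₂(6.6667) ≈ 2.737 half-lives elapsed in 200 hours.
t½ = 200/2.737 ≈ 73.074 hours.

73.1 hours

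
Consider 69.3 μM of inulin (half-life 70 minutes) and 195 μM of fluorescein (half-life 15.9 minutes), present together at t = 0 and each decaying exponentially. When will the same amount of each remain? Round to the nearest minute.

31 minutes

Set 69.3·(1/2)^(t/70) = 195·(1/2)^(t/15.9).
Taking log₂: log₂(69.3/195) = t·(1/70 − 1/15.9).
log₂(0.35538) = -1.4925; 1/70 − 1/15.9 = -0.048607.
t = -1.4925 / -0.048607 ≈ 30.706 minutes.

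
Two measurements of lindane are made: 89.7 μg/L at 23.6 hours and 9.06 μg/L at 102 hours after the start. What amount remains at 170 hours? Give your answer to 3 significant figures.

1.24 μg/L

Over Δt = 102 − 23.6 = 78.4 hours, the level fell by a factor of 89.7/9.06 ≈ 9.9007.
n = log₂(9.9007) ≈ 3.3075 half-lives, so t½ = 78.4/3.3075 ≈ 23.704 hours.
From t = 102 to t = 170: 9.06 × (1/2)^((170−102)/23.704) ≈ 1.2403 μg/L.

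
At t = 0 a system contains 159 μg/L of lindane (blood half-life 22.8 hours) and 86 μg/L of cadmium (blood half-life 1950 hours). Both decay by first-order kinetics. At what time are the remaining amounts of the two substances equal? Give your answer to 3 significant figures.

Set 159·(1/2)^(t/22.8) = 86·(1/2)^(t/1950).
Taking log₂: log₂(159/86) = t·(1/22.8 − 1/1950).
log₂(1.8488) = 0.88662; 1/22.8 − 1/1950 = 0.043347.
t = 0.88662 / 0.043347 ≈ 20.454 hours.

20.5 hours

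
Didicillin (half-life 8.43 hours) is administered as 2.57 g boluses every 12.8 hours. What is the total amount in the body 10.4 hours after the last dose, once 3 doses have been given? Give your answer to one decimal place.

1.6 g

The 3 doses were given 36, 23.2, 10.4 hours ago.
Total = 2.57·(1/2)^(36/8.43) + 2.57·(1/2)^(23.2/8.43) + 2.57·(1/2)^(10.4/8.43)
      = 0.13317 + 0.38148 + 1.0928 ≈ 1.6075 g.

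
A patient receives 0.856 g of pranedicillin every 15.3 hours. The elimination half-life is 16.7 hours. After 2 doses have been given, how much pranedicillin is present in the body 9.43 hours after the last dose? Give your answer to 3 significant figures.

0.885 g

The 2 doses were given 24.73, 9.43 hours ago.
Total = 0.856·(1/2)^(24.73/16.7) + 0.856·(1/2)^(9.43/16.7)
      = 0.30669 + 0.57875 ≈ 0.88544 g.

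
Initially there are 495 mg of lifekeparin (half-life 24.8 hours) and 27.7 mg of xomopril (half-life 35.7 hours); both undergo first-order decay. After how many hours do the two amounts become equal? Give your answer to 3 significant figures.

Set 495·(1/2)^(t/24.8) = 27.7·(1/2)^(t/35.7).
Taking log₂: log₂(495/27.7) = t·(1/24.8 − 1/35.7).
log₂(17.87) = 4.1595; 1/24.8 − 1/35.7 = 0.012311.
t = 4.1595 / 0.012311 ≈ 337.86 hours.

338 hours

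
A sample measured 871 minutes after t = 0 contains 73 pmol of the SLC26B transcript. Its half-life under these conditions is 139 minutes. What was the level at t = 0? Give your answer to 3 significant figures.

5620 pmol

Number of half-lives elapsed: n = 871/139 ≈ 6.2662.
A₀ = A × 2^n = 73 × 2^6.2662 = 73 × 76.968 ≈ 5618.7 pmol.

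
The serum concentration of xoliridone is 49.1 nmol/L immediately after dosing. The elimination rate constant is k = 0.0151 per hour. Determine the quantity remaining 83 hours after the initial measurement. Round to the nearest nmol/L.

14 nmol/L

t½ = ln 2 / k = 0.69315 / 0.0151 ≈ 45.904 hours.
Number of half-lives: n = 83/45.904 ≈ 1.8081.
Remaining = 49.1 × (1/2)^1.8081 = 49.1 × 0.28556 ≈ 14.021 nmol/L.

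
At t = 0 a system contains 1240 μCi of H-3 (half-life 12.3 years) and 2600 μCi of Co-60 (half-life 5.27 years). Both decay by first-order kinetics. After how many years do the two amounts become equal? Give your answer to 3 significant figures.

9.85 years

Set 1240·(1/2)^(t/12.3) = 2600·(1/2)^(t/5.27).
Taking log₂: log₂(1240/2600) = t·(1/12.3 − 1/5.27).
log₂(0.47692) = -1.0682; 1/12.3 − 1/5.27 = -0.10845.
t = -1.0682 / -0.10845 ≈ 9.8492 years.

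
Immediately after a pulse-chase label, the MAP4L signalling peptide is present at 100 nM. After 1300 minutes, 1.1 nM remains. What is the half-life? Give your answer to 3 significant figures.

200 minutes

A/A₀ = 1.1/100 ≈ 0.011.
n = log₂(90.909) ≈ 6.5064 half-lives elapsed in 1300 minutes.
t½ = 1300/6.5064 ≈ 199.8 minutes.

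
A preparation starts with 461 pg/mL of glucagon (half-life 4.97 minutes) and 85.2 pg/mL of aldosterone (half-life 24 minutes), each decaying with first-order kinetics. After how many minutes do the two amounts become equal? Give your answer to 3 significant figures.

Set 461·(1/2)^(t/4.97) = 85.2·(1/2)^(t/24).
Taking log₂: log₂(461/85.2) = t·(1/4.97 − 1/24).
log₂(5.4108) = 2.4358; 1/4.97 − 1/24 = 0.15954.
t = 2.4358 / 0.15954 ≈ 15.268 minutes.

15.3 minutes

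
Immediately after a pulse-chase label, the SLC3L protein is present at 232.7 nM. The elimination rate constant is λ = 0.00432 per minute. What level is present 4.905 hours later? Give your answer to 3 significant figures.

65.3 nM

t½ = ln 2 / λ = 0.69315 / 0.00432 ≈ 160.45 minutes.
Convert the elapsed time: 4.905 hours = 294.3 minutes.
Number of half-lives: n = 294.3/160.45 ≈ 1.8342.
Remaining = 232.7 × (1/2)^1.8342 = 232.7 × 0.28045 ≈ 65.26 nM.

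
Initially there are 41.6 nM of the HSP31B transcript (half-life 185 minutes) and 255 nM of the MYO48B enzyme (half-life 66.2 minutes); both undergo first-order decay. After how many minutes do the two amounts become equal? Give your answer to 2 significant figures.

270 minutes

Set 41.6·(1/2)^(t/185) = 255·(1/2)^(t/66.2).
Taking log₂: log₂(41.6/255) = t·(1/185 − 1/66.2).
log₂(0.16314) = -2.6158; 1/185 − 1/66.2 = -0.0097003.
t = -2.6158 / -0.0097003 ≈ 269.67 minutes.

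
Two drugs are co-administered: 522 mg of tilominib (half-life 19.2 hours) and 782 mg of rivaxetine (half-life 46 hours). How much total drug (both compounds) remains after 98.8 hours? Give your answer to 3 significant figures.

tilominib: 522 × (1/2)^(98.8/19.2) = 522 × (1/2)^5.1458 ≈ 14.744 mg.
rivaxetine: 782 × (1/2)^(98.8/46) = 782 × (1/2)^2.1478 ≈ 176.46 mg.
Total = 14.744 + 176.46 ≈ 191.2 mg.

191 mg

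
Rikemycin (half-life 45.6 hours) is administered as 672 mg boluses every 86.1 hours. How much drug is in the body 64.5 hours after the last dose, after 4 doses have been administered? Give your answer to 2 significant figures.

The 4 doses were given 322.8, 236.7, 150.6, 64.5 hours ago.
Total = 672·(1/2)^(322.8/45.6) + 672·(1/2)^(236.7/45.6) + 672·(1/2)^(150.6/45.6) + 672·(1/2)^(64.5/45.6)
      = 4.9704 + 18.399 + 68.105 + 252.1 ≈ 343.57 mg.

340 mg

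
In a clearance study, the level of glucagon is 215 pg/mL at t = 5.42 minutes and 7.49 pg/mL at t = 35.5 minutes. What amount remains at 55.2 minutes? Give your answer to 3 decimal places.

Over Δt = 35.5 − 5.42 = 30.08 minutes, the level fell by a factor of 215/7.49 ≈ 28.705.
n = log₂(28.705) ≈ 4.8432 half-lives, so t½ = 30.08/4.8432 ≈ 6.2107 minutes.
From t = 35.5 to t = 55.2: 7.49 × (1/2)^((55.2−35.5)/6.2107) ≈ 0.83107 pg/mL.

0.831 pg/mL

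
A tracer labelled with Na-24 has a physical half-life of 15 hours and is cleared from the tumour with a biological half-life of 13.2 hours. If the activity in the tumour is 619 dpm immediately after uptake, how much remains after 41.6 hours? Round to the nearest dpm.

10 dpm

1/t_eff = 1/t_phys + 1/t_biol = 1/15 + 1/13.2 = 0.14242 per hour.
t_eff = 15 × 13.2 / (15 + 13.2) ≈ 7.0213 hours.
Remaining = 619 × (1/2)^(41.6/7.0213) = 619 × (1/2)^5.9248 ≈ 10.189 dpm.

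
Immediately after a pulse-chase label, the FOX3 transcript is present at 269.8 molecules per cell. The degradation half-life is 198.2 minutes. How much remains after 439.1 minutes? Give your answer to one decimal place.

Number of half-lives: n = 439.1/198.2 ≈ 2.2154.
Remaining = 269.8 × (1/2)^2.2154 = 269.8 × 0.21532 ≈ 58.094 molecules per cell.

58.1 molecules per cell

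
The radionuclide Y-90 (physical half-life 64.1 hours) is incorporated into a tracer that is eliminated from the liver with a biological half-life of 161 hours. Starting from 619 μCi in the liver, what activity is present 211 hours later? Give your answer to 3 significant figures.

1/t_eff = 1/t_phys + 1/t_biol = 1/64.1 + 1/161 = 0.021812 per hour.
t_eff = 64.1 × 161 / (64.1 + 161) ≈ 45.847 hours.
Remaining = 619 × (1/2)^(211/45.847) = 619 × (1/2)^4.6023 ≈ 25.484 μCi.

25.5 μCi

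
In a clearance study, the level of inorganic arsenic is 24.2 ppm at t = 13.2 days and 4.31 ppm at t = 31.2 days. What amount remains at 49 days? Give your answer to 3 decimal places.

0.782 ppm

Over Δt = 31.2 − 13.2 = 18 days, the level fell by a factor of 24.2/4.31 ≈ 5.6148.
n = log₂(5.6148) ≈ 2.4892 half-lives, so t½ = 18/2.4892 ≈ 7.2311 days.
From t = 31.2 to t = 49: 4.31 × (1/2)^((49−31.2)/7.2311) ≈ 0.78247 ppm.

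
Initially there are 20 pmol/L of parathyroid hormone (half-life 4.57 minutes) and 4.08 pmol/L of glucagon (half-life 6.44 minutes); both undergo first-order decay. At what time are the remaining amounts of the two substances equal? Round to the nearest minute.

36 minutes

Set 20·(1/2)^(t/4.57) = 4.08·(1/2)^(t/6.44).
Taking log₂: log₂(20/4.08) = t·(1/4.57 − 1/6.44).
log₂(4.902) = 2.2934; 1/4.57 − 1/6.44 = 0.063539.
t = 2.2934 / 0.063539 ≈ 36.094 minutes.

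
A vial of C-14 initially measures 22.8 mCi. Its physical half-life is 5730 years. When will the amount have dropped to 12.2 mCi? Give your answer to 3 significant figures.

5170 years

Fraction remaining = 12.2/22.8 ≈ 0.53509.
n = log₂(22.8/12.2) = ln(1.8689)/ln 2 ≈ 0.90215 half-lives.
t = n × t½ = 0.90215 × 5730 ≈ 5169.3 years.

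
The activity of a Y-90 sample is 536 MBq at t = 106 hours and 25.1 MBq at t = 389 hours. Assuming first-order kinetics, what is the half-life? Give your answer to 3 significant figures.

64.1 hours

Over Δt = 389 − 106 = 283 hours, the level fell by a factor of 536/25.1 ≈ 21.355.
n = log₂(21.355) ≈ 4.4165 half-lives, so t½ = 283/4.4165 ≈ 64.078 hours.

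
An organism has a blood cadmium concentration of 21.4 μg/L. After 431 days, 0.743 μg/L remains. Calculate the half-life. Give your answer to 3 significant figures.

88.9 days

A/A₀ = 0.743/21.4 ≈ 0.03472.
n = log₂(28.802) ≈ 4.8481 half-lives elapsed in 431 days.
t½ = 431/4.8481 ≈ 88.901 days.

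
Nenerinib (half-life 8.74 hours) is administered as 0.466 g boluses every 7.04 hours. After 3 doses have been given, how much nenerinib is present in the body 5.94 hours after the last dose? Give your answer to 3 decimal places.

The 3 doses were given 20.02, 12.98, 5.94 hours ago.
Total = 0.466·(1/2)^(20.02/8.74) + 0.466·(1/2)^(12.98/8.74) + 0.466·(1/2)^(5.94/8.74)
      = 0.095245 + 0.16646 + 0.29093 ≈ 0.55264 g.

0.553 g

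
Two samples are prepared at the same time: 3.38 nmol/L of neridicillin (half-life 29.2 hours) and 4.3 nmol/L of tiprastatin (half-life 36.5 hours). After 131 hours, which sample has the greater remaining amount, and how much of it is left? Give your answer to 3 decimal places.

tiprastatin, 0.357 nmol/L

neridicillin: 3.38 × (1/2)^4.4863 ≈ 0.1508 nmol/L.
tiprastatin: 4.3 × (1/2)^3.589 ≈ 0.35732 nmol/L.
Tiprastatin has more remaining, at ≈ 0.35732 nmol/L.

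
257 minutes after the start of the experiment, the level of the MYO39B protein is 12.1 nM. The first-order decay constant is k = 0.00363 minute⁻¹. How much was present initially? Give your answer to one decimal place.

30.8 nM

t½ = ln 2 / k = 0.69315 / 0.00363 ≈ 190.95 minutes.
Number of half-lives elapsed: n = 257/190.95 ≈ 1.3459.
A₀ = A × 2^n = 12.1 × 2^1.3459 = 12.1 × 2.5419 ≈ 30.757 nM.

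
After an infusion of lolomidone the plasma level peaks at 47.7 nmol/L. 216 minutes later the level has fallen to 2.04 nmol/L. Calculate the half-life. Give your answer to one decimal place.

47.5 minutes

A/A₀ = 2.04/47.7 ≈ 0.042767.
n = log₂(23.382) ≈ 4.5473 half-lives elapsed in 216 minutes.
t½ = 216/4.5473 ≈ 47.5 minutes.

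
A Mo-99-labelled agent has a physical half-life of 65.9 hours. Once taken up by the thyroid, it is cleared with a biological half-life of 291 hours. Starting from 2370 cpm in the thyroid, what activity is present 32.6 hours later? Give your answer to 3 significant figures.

1/t_eff = 1/t_phys + 1/t_biol = 1/65.9 + 1/291 = 0.018611 per hour.
t_eff = 65.9 × 291 / (65.9 + 291) ≈ 53.732 hours.
Remaining = 2370 × (1/2)^(32.6/53.732) = 2370 × (1/2)^0.60672 ≈ 1556.4 cpm.

1560 cpm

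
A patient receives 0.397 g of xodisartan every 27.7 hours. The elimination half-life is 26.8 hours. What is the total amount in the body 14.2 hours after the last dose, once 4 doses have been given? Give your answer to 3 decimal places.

The 4 doses were given 97.3, 69.6, 41.9, 14.2 hours ago.
Total = 0.397·(1/2)^(97.3/26.8) + 0.397·(1/2)^(69.6/26.8) + 0.397·(1/2)^(41.9/26.8) + 0.397·(1/2)^(14.2/26.8)
      = 0.032053 + 0.065616 + 0.13432 + 0.27497 ≈ 0.50697 g.

0.507 g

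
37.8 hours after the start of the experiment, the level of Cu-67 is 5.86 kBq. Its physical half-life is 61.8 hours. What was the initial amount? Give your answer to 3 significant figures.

Number of half-lives elapsed: n = 37.8/61.8 ≈ 0.61165.
A₀ = A × 2^n = 5.86 × 2^0.61165 = 5.86 × 1.528 ≈ 8.9541 kBq.

8.95 kBq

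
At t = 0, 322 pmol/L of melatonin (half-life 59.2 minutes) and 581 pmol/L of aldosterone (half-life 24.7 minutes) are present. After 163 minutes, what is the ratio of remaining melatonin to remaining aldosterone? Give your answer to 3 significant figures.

melatonin: 322 × (1/2)^(163/59.2) = 322 × (1/2)^2.7534 ≈ 47.754 pmol/L.
aldosterone: 581 × (1/2)^(163/24.7) = 581 × (1/2)^6.5992 ≈ 5.9927 pmol/L.
Ratio ≈ 47.754 / 5.9927 ≈ 7.9686.

7.97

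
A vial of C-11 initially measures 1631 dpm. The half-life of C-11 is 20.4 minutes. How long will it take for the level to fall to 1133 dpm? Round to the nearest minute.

11 minutes

Fraction remaining = 1133/1631 ≈ 0.69467.
n = log₂(1631/1133) = ln(1.4395)/ln 2 ≈ 0.52561 half-lives.
t = n × t½ = 0.52561 × 20.4 ≈ 10.722 minutes.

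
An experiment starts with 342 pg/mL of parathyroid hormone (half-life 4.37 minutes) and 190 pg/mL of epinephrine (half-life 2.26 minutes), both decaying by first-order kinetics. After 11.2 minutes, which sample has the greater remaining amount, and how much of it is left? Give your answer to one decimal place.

parathyroid hormone: 342 × (1/2)^2.5629 ≈ 57.877 pg/mL.
epinephrine: 190 × (1/2)^4.9558 ≈ 6.1224 pg/mL.
Parathyroid hormone has more remaining, at ≈ 57.877 pg/mL.

parathyroid hormone, 57.9 pg/mL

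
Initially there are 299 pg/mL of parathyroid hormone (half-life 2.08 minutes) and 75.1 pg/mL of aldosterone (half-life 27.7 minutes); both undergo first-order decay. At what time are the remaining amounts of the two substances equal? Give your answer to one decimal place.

Set 299·(1/2)^(t/2.08) = 75.1·(1/2)^(t/27.7).
Taking log₂: log₂(299/75.1) = t·(1/2.08 − 1/27.7).
log₂(3.9814) = 1.9933; 1/2.08 − 1/27.7 = 0.44467.
t = 1.9933 / 0.44467 ≈ 4.4826 minutes.

4.5 minutes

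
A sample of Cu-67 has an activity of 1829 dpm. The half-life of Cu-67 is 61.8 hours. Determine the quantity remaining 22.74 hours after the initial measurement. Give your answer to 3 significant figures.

Number of half-lives: n = 22.74/61.8 ≈ 0.36796.
Remaining = 1829 × (1/2)^0.36796 = 1829 × 0.77488 ≈ 1417.2 dpm.

1420 dpm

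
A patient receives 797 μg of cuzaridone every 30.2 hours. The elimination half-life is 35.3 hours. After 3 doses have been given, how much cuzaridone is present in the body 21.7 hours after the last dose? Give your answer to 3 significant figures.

The 3 doses were given 82.1, 51.9, 21.7 hours ago.
Total = 797·(1/2)^(82.1/35.3) + 797·(1/2)^(51.9/35.3) + 797·(1/2)^(21.7/35.3)
      = 158.98 + 287.65 + 520.48 ≈ 967.11 μg.

967 μg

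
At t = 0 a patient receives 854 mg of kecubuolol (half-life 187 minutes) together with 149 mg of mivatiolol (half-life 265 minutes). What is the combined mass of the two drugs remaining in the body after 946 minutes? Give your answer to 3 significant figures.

kecubuolol: 854 × (1/2)^(946/187) = 854 × (1/2)^5.0588 ≈ 25.621 mg.
mivatiolol: 149 × (1/2)^(946/265) = 149 × (1/2)^3.5698 ≈ 12.548 mg.
Total = 25.621 + 12.548 ≈ 38.169 mg.

38.2 mg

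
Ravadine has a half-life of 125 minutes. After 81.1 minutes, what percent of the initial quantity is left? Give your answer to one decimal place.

63.8%

n = 81.1/125 ≈ 0.6488 half-lives.
Fraction remaining = (1/2)^0.6488 ≈ 0.63781, i.e. 63.781%.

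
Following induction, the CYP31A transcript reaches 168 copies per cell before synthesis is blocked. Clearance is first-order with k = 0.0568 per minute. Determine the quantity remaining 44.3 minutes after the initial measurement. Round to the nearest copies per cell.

14 copies per cell

t½ = ln 2 / k = 0.69315 / 0.0568 ≈ 12.203 minutes.
Number of half-lives: n = 44.3/12.203 ≈ 3.6302.
Remaining = 168 × (1/2)^3.6302 = 168 × 0.080763 ≈ 13.568 copies per cell.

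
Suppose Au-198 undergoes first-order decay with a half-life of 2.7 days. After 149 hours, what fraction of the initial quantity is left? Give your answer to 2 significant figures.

149 hours = 6.20833 days.
n = 6.20833/2.7 ≈ 2.2994 half-lives.
Fraction remaining = (1/2)^2.2994 ≈ 0.20315.

0.20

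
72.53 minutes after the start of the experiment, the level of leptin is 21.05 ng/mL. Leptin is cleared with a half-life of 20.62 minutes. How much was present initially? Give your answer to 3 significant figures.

Number of half-lives elapsed: n = 72.53/20.62 ≈ 3.5175.
A₀ = A × 2^n = 21.05 × 2^3.5175 = 21.05 × 11.451 ≈ 241.05 ng/mL.

241 ng/mL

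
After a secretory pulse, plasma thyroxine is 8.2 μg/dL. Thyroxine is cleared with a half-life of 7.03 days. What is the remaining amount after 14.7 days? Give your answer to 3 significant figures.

Number of half-lives: n = 14.7/7.03 ≈ 2.091.
Remaining = 8.2 × (1/2)^2.091 = 8.2 × 0.23471 ≈ 1.9246 μg/dL.

1.92 μg/dL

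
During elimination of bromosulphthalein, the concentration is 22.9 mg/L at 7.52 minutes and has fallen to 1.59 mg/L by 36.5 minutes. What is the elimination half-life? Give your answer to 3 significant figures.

Over Δt = 36.5 − 7.52 = 28.98 minutes, the level fell by a factor of 22.9/1.59 ≈ 14.403.
n = log₂(14.403) ≈ 3.8482 half-lives, so t½ = 28.98/3.8482 ≈ 7.5307 minutes.

7.53 minutes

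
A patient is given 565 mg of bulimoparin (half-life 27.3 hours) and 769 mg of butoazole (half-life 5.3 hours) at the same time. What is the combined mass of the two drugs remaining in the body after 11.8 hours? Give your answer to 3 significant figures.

583 mg

bulimoparin: 565 × (1/2)^(11.8/27.3) = 565 × (1/2)^0.43223 ≈ 418.73 mg.
butoazole: 769 × (1/2)^(11.8/5.3) = 769 × (1/2)^2.2264 ≈ 164.33 mg.
Total = 418.73 + 164.33 ≈ 583.06 mg.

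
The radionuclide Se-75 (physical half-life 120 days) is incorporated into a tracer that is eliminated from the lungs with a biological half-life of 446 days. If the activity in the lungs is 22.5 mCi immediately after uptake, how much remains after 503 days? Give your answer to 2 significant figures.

1/t_eff = 1/t_phys + 1/t_biol = 1/120 + 1/446 = 0.010575 per day.
t_eff = 120 × 446 / (120 + 446) ≈ 94.558 days.
Remaining = 22.5 × (1/2)^(503/94.558) = 22.5 × (1/2)^5.3195 ≈ 0.56346 mCi.

0.56 mCi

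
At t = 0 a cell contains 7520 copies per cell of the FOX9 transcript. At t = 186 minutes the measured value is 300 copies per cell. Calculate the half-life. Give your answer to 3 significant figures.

40.0 minutes

A/A₀ = 300/7520 ≈ 0.039894.
n = log₂(25.067) ≈ 4.6477 half-lives elapsed in 186 minutes.
t½ = 186/4.6477 ≈ 40.02 minutes.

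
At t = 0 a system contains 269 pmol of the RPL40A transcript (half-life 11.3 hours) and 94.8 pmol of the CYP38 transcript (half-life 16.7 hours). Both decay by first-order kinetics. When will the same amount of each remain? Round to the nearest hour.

Set 269·(1/2)^(t/11.3) = 94.8·(1/2)^(t/16.7).
Taking log₂: log₂(269/94.8) = t·(1/11.3 − 1/16.7).
log₂(2.8376) = 1.5046; 1/11.3 − 1/16.7 = 0.028615.
t = 1.5046 / 0.028615 ≈ 52.582 hours.

53 hours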